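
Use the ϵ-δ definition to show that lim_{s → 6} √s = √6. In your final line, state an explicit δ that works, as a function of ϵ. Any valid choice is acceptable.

δ = min(6, √6·ϵ)

Suppose ϵ > 0. We want δ > 0 such that 0 < |s − 6| < δ implies |√s − √6| < ϵ.
Multiplying by the conjugate, |√s − √6| = |s − 6|/(√s + √6).
Restrict δ ≤ 6 so that |s − 6| < 6 forces s > 0, and then √s + √6 > √6.
Hence |√s − √6| < |s − 6|/√6, which is < ϵ once |s − 6| < √6·ϵ.
Take δ = min(6, √6·ϵ). If 0 < |s − 6| < δ then s > 0 and |√s − √6| < |s − 6|/√6 < ϵ.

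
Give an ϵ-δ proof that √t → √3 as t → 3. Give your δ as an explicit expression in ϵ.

Let ϵ > 0 be given. We want δ > 0 such that 0 < |t − 3| < δ implies |√t − √3| < ϵ.
Multiplying by the conjugate, |√t − √3| = |t − 3|/(√t + √3).
Restrict δ ≤ 3 so that |t − 3| < 3 forces t > 0, and then √t + √3 > √3.
Hence |√t − √3| < |t − 3|/√3, which is < ϵ once |t − 3| < √3·ϵ.
Take δ = min(3, √3·ϵ). If 0 < |t − 3| < δ then t > 0 and |√t − √3| < |t − 3|/√3 < ϵ.

δ = min(3, √3·ϵ)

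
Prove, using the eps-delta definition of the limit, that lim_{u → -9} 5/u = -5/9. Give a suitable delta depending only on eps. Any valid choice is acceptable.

Let eps > 0 be given. We seek delta > 0 such that 0 < |u + 9| < delta implies |5/u + 5/9| < eps.
|5/u + 5/9| = 5·|-9 − u|/(9·|u|) = 5|u + 9|/(9|u|).
Require delta ≤ 9/2 so that |u| > 9 − 9/2 = 9/2, hence 9|u| > 81/2.
Then |5/u + 5/9| < 5|u + 9|/(81/2), which is < eps when |u + 9| < (81/10)eps.
Take delta = min(9/2, (81/10)eps). Then 0 < |u + 9| < delta gives both |u + 9| < 9/2 and |u + 9| < (81/10)eps, so |5/u + 5/9| < eps.

delta = min(9/2, (81/10)eps)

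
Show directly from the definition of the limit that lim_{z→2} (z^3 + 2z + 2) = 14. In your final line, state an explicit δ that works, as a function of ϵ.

δ = min(2, ϵ/30)

Let ϵ > 0 be given. We want δ > 0 such that 0 < |z − 2| < δ implies |(z^3 + 2z + 2) − 14| < ϵ.
(z^3 + 2z + 2) − 14 = z^3 + 2z - 12 = (z − 2)(z^2 + 2z + 6).
So |(z^3 + 2z + 2) − 14| = |z − 2|·|z^2 + 2z + 6|.
Assume first that |z − 2| < 2, so |z| < 4. Then |z^2 + 2z + 6| ≤ 4^2 + 2·4 + 6 = 30.
Hence |(z^3 + 2z + 2) − 14| ≤ 30|z − 2| < ϵ provided |z − 2| < ϵ/30.
Choosing δ = min(2, ϵ/30) ensures both conditions, hence |(z^3 + 2z + 2) − 14| < ϵ.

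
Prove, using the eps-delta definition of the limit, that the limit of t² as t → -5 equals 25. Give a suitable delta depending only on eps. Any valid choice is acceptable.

Suppose eps > 0. We seek delta > 0 with 0 < |t + 5| < delta ⇒ |t² − 25| < eps.
Factor: t² − 25 = (t + 5)(t - 5), so |t² − 25| = |t + 5|·|t - 5|.
Restrict delta ≤ 1. Then |t + 5| < 1 gives |t| < 6, so by the triangle inequality |t - 5| ≤ 6 + 5 = 11.
Hence |t² − 25| ≤ 11|t + 5|, which is < eps once |t + 5| < eps/11.
Take delta = min(1, eps/11). If 0 < |t + 5| < delta then both bounds hold and |t² − 25| ≤ 11|t + 5| < 11·(eps/11) = eps.

delta = min(1, eps/11)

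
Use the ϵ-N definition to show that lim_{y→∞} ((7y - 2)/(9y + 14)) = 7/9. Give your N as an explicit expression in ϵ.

Suppose ϵ > 0. We seek N > 0 such that y > N implies |(7y - 2)/(9y + 14) − (7/9)| < ϵ.
(7y - 2)/(9y + 14) − (7/9) = (9(7y - 2) − 7(9y + 14)) / (9(9y + 14)) = -116/(9(9y + 14)).
For y > 0 we have 9y + 14 > 9y, so |(7y - 2)/(9y + 14) − (7/9)| = 116/(9(9y + 14)) < 116/(9·9y) = (116/81)/y.
Thus |(7y - 2)/(9y + 14) − (7/9)| < ϵ whenever y > (116/81)/ϵ.
Take N = (116/81)/ϵ. If y > N then |(7y - 2)/(9y + 14) − (7/9)| < (116/81)/y < ϵ.

N = (116/81)/ϵ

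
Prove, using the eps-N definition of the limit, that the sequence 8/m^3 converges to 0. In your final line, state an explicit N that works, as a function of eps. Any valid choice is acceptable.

N = (8/eps)^{1/3}

Fix eps > 0. For m ≥ 1, |8/m^3 − 0| = 8/m^3.
8/m^3 < eps ⇔ m^3 > 8/eps ⇔ m > (8/eps)^{1/3}.
Take N = (8/eps)^{1/3}. Then m > N implies 8/m^3 < eps.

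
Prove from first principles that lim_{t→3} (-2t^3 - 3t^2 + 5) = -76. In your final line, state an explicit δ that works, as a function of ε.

δ = min(1, ε/95)

Let ε > 0 be given. We want δ > 0 such that 0 < |t − 3| < δ implies |(-2t^3 - 3t^2 + 5) + 76| < ε.
(-2t^3 - 3t^2 + 5) + 76 = -2t^3 - 3t^2 + 81 = (t − 3)(-2t^2 - 9t - 27).
So |(-2t^3 - 3t^2 + 5) + 76| = |t − 3|·|-2t^2 - 9t - 27|.
Assume first that |t − 3| < 1, so |t| < 4. Then |-2t^2 - 9t - 27| ≤ 2·4^2 + 9·4 + 27 = 95.
Hence |(-2t^3 - 3t^2 + 5) + 76| ≤ 95|t − 3| < ε provided |t − 3| < ε/95.
Choosing δ = min(1, ε/95) ensures both conditions, hence |(-2t^3 - 3t^2 + 5) + 76| < ε.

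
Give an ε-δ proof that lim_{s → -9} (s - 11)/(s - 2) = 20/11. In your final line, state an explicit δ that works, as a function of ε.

Let ε > 0 be given. We want δ > 0 with 0 < |s + 9| < δ ⇒ |(s - 11)/(s - 2) − (20/11)| < ε.
Combining over a common denominator, (s - 11)/(s - 2) − (20/11) = [(s - 11)·(-11) − (-20)·(s - 2)] / [(-11)·(s - 2)] = 9(s + 9) / ((-11)(s - 2)).
So |(s - 11)/(s - 2) − (20/11)| = 9|s + 9| / (11·|s − 2|).
Restrict δ ≤ 11/2. Then |s + 9| < 11/2 gives |s − 2| = |(s + 9) + (-11)| ≥ 11 − 11/2 = 11/2.
Hence |(s - 11)/(s - 2) − (20/11)| < 9|s + 9|/(11·(11/2)) = (18/121)|s + 9|, which is < ε once |s + 9| < (121/18)ε.
Take δ = min(11/2, (121/18)ε). Then 0 < |s + 9| < δ forces both bounds, so |(s - 11)/(s - 2) − (20/11)| < ε.

δ = min(11/2, (121/18)ε)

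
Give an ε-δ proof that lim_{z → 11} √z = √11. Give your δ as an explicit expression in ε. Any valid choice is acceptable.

Let ε > 0. We want δ > 0 such that 0 < |z − 11| < δ implies |√z − √11| < ε.
Rationalise: √z − √11 = (z − 11)/(√z + √11), so |√z − √11| = |z − 11|/(√z + √11).
Restrict δ ≤ 11 so that |z − 11| < 11 forces z > 0, and then √z + √11 > √11.
Hence |√z − √11| < |z − 11|/√11, which is < ε once |z − 11| < √11·ε.
Take δ = min(11, √11·ε). If 0 < |z − 11| < δ then z > 0 and |√z − √11| < |z − 11|/√11 < ε.

δ = min(11, √11·ε)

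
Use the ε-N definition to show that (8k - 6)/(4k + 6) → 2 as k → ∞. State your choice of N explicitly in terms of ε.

Fix ε > 0. For k ≥ 1, |(8k - 6)/(4k + 6) − 2| = |-72|/(4(4k + 6)) = 72/(4(4k + 6)).
Since 4k + 6 ≥ 4k for k ≥ 1, this is ≤ 72/(4·4k) = (9/2)/k.
So |(8k - 6)/(4k + 6) − 2| < ε whenever k > (9/2)/ε.
Take N = (9/2)/ε. If k > N then |(8k - 6)/(4k + 6) − 2| ≤ (9/2)/k < ε.

N = (9/2)/ε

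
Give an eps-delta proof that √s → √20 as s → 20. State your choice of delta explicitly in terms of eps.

delta = min(20, √20·eps)

Fix eps > 0. We want delta > 0 such that 0 < |s − 20| < delta implies |√s − √20| < eps.
Rationalise: √s − √20 = (s − 20)/(√s + √20), so |√s − √20| = |s − 20|/(√s + √20).
Restrict delta ≤ 20 so that |s − 20| < 20 forces s > 0, and then √s + √20 > √20.
Hence |√s − √20| < |s − 20|/√20, which is < eps once |s − 20| < √20·eps.
Take delta = min(20, √20·eps). If 0 < |s − 20| < delta then s > 0 and |√s − √20| < |s − 20|/√20 < eps.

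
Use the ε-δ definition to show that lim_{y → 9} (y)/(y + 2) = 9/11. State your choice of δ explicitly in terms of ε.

Let ε > 0. We want δ > 0 with 0 < |y − 9| < δ ⇒ |(y)/(y + 2) − (9/11)| < ε.
Combining over a common denominator, (y)/(y + 2) − (9/11) = [(y)·11 − 9·(y + 2)] / [11·(y + 2)] = 2(y − 9) / (11(y + 2)).
So |(y)/(y + 2) − (9/11)| = 2|y − 9| / (11·|y + 2|).
Require δ ≤ 11/2, so |y + 2| ≥ |11| − |y − 9| > 11 − 11/2 = 11/2.
Hence |(y)/(y + 2) − (9/11)| < 2|y − 9|/(11·(11/2)) = (4/121)|y − 9|, which is < ε once |y − 9| < (121/4)ε.
Take δ = min(11/2, (121/4)ε). Then 0 < |y − 9| < δ forces both bounds, so |(y)/(y + 2) − (9/11)| < ε.

δ = min(11/2, (121/4)ε)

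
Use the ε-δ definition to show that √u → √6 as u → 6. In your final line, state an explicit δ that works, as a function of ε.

Let ε > 0. We want δ > 0 such that 0 < |u − 6| < δ implies |√u − √6| < ε.
Multiplying by the conjugate, |√u − √6| = |u − 6|/(√u + √6).
Restrict δ ≤ 6 so that |u − 6| < 6 forces u > 0, and then √u + √6 > √6.
Hence |√u − √6| < |u − 6|/√6, which is < ε once |u − 6| < √6·ε.
Take δ = min(6, √6·ε). If 0 < |u − 6| < δ then u > 0 and |√u − √6| < |u − 6|/√6 < ε.

δ = min(6, √6·ε)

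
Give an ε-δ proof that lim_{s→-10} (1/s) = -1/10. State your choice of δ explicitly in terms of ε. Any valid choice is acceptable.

Let ε > 0 be given. We seek δ > 0 such that 0 < |s + 10| < δ implies |1/s + 1/10| < ε.
|1/s + 1/10| = |-10 − s|/(10·|s|) = |s + 10|/(10|s|).
Restrict δ ≤ 5. Then |s + 10| < 5 gives |s| > 5, so 10|s| > 50.
Then |1/s + 1/10| < |s + 10|/50, which is < ε when |s + 10| < 50ε.
Take δ = min(5, 50ε). Then 0 < |s + 10| < δ gives both |s + 10| < 5 and |s + 10| < 50ε, so |1/s + 1/10| < ε.

δ = min(5, 50ε)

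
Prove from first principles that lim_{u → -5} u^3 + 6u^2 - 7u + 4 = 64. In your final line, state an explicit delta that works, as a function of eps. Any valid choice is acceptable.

Let eps > 0. We want delta > 0 such that 0 < |u + 5| < delta implies |(u^3 + 6u^2 - 7u + 4) − 64| < eps.
(u^3 + 6u^2 - 7u + 4) − 64 = u^3 + 6u^2 - 7u - 60 = (u + 5)(u^2 + u - 12).
So |(u^3 + 6u^2 - 7u + 4) − 64| = |u + 5|·|u^2 + u - 12|.
Require delta ≤ 1. Then |u + 5| < 1 gives |u| < 6, and by the triangle inequality |u^2 + u - 12| ≤ 6^2 + 6 + 12 = 54.
Hence |(u^3 + 6u^2 - 7u + 4) − 64| ≤ 54|u + 5| < eps provided |u + 5| < eps/54.
Take delta = min(1, eps/54). Then 0 < |u + 5| < delta gives both |u + 5| < 1 and |u + 5| < eps/54, so |(u^3 + 6u^2 - 7u + 4) − 64| < eps.

delta = min(1, eps/54)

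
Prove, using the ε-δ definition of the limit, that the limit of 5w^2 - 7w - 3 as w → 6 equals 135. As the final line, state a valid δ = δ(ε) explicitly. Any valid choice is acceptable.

δ = min(1, ε/58)

Fix ε > 0. We want δ > 0 such that 0 < |w − 6| < δ implies |(5w^2 - 7w - 3) − 135| < ε.
(5w^2 - 7w - 3) − 135 = 5w^2 - 7w - 138 = (w − 6)(5w + 23).
So |(5w^2 - 7w - 3) − 135| = |w − 6|·|5w + 23|.
Assume first that |w − 6| < 1, so |w| < 7. Then |5w + 23| ≤ 5·7 + 23 = 58.
Hence |(5w^2 - 7w - 3) − 135| ≤ 58|w − 6| < ε provided |w − 6| < ε/58.
Choosing δ = min(1, ε/58) ensures both conditions, hence |(5w^2 - 7w - 3) − 135| < ε.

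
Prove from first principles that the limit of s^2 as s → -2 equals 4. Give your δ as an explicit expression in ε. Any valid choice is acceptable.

Fix ε > 0. We seek δ > 0 with 0 < |s + 2| < δ ⇒ |s^2 − 4| < ε.
Factor: s^2 − 4 = (s + 2)(s - 2), so |s^2 − 4| = |s + 2|·|s - 2|.
Restrict δ ≤ 2. Then |s + 2| < 2 gives |s| < 4, so by the triangle inequality |s - 2| ≤ 4 + 2 = 6.
Hence |s^2 − 4| ≤ 6|s + 2|, which is < ε once |s + 2| < ε/6.
Take δ = min(2, ε/6). If 0 < |s + 2| < δ then both bounds hold and |s^2 − 4| ≤ 6|s + 2| < 6·(ε/6) = ε.

δ = min(2, ε/6)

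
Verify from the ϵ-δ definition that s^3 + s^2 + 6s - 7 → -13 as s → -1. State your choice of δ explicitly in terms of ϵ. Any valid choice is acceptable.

δ = min(1, ϵ/10)

Let ϵ > 0 be given. We want δ > 0 such that 0 < |s + 1| < δ implies |(s^3 + s^2 + 6s - 7) + 13| < ϵ.
(s^3 + s^2 + 6s - 7) + 13 = s^3 + s^2 + 6s + 6 = (s + 1)(s^2 + 6).
So |(s^3 + s^2 + 6s - 7) + 13| = |s + 1|·|s^2 + 6|.
Require δ ≤ 1. Then |s + 1| < 1 gives |s| < 2, and by the triangle inequality |s^2 + 6| ≤ 2^2 + 6 = 10.
Hence |(s^3 + s^2 + 6s - 7) + 13| ≤ 10|s + 1| < ϵ provided |s + 1| < ϵ/10.
Take δ = min(1, ϵ/10). Then 0 < |s + 1| < δ gives both |s + 1| < 1 and |s + 1| < ϵ/10, so |(s^3 + s^2 + 6s - 7) + 13| < ϵ.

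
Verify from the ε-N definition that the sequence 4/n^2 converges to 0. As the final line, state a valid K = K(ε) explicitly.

Let ε > 0 be given. For n ≥ 1, |4/n^2 − 0| = 4/n^2.
4/n^2 < ε ⇔ n^2 > 4/ε ⇔ n > (4/ε)^{1/2}.
Take K = (4/ε)^{1/2}. Then n > K implies 4/n^2 < ε.

K = (4/ε)^{1/2}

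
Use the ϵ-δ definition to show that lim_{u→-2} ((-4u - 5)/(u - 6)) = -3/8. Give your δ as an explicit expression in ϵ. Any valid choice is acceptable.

δ = min(4, (32/29)ϵ)

Suppose ϵ > 0. We want δ > 0 with 0 < |u + 2| < δ ⇒ |(-4u - 5)/(u - 6) + 3/8| < ϵ.
Combining over a common denominator, (-4u - 5)/(u - 6) + 3/8 = [(-4u - 5)·(-8) − 3·(u - 6)] / [(-8)·(u - 6)] = 29(u + 2) / ((-8)(u - 6)).
So |(-4u - 5)/(u - 6) + 3/8| = 29|u + 2| / (8·|u − 6|).
Restrict δ ≤ 4. Then |u + 2| < 4 gives |u − 6| = |(u + 2) + (-8)| ≥ 8 − 4 = 4.
Hence |(-4u - 5)/(u - 6) + 3/8| < 29|u + 2|/(8·4) = (29/32)|u + 2|, which is < ϵ once |u + 2| < (32/29)ϵ.
Take δ = min(4, (32/29)ϵ). Then 0 < |u + 2| < δ forces both bounds, so |(-4u - 5)/(u - 6) + 3/8| < ϵ.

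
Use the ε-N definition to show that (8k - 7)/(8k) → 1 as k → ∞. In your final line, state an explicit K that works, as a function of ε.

K = (7/8)/ε

Fix ε > 0. For k ≥ 1, |(8k - 7)/(8k) − 1| = |-56|/(8(8k)) = 56/(8(8k)).
Since 8k ≥ 8k for k ≥ 1, this is ≤ 56/(8·8k) = (7/8)/k.
So |(8k - 7)/(8k) − 1| < ε whenever k > (7/8)/ε.
Take K = (7/8)/ε. If k > K then |(8k - 7)/(8k) − 1| ≤ (7/8)/k < ε.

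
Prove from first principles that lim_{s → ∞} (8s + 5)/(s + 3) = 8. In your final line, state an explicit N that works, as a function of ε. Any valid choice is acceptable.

Fix ε > 0. We seek N > 0 such that s > N implies |(8s + 5)/(s + 3) − 8| < ε.
(8s + 5)/(s + 3) − 8 = ((8s + 5) − 8(s + 3)) / ((s + 3)) = -19/((s + 3)).
For s > 0 we have s + 3 > s, so |(8s + 5)/(s + 3) − 8| = 19/((s + 3)) < 19/(s) = 19/s.
Thus |(8s + 5)/(s + 3) − 8| < ε whenever s > 19/ε.
Take N = 19/ε. If s > N then |(8s + 5)/(s + 3) − 8| < 19/s < ε.

N = 19/ε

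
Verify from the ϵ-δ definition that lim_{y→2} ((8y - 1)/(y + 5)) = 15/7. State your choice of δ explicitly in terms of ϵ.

δ = min(7/2, (49/82)ϵ)

Suppose ϵ > 0. We want δ > 0 with 0 < |y − 2| < δ ⇒ |(8y - 1)/(y + 5) − (15/7)| < ϵ.
Combining over a common denominator, (8y - 1)/(y + 5) − (15/7) = [(8y - 1)·7 − 15·(y + 5)] / [7·(y + 5)] = 41(y − 2) / (7(y + 5)).
So |(8y - 1)/(y + 5) − (15/7)| = 41|y − 2| / (7·|y + 5|).
Require δ ≤ 7/2, so |y + 5| ≥ |7| − |y − 2| > 7 − 7/2 = 7/2.
Hence |(8y - 1)/(y + 5) − (15/7)| < 41|y − 2|/(7·(7/2)) = (82/49)|y − 2|, which is < ϵ once |y − 2| < (49/82)ϵ.
Take δ = min(7/2, (49/82)ϵ). Then 0 < |y − 2| < δ forces both bounds, so |(8y - 1)/(y + 5) − (15/7)| < ϵ.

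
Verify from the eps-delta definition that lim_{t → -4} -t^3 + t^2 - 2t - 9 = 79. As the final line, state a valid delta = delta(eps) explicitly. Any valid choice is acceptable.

delta = min(1, eps/72)

Fix eps > 0. We want delta > 0 such that 0 < |t + 4| < delta implies |(-t^3 + t^2 - 2t - 9) − 79| < eps.
(-t^3 + t^2 - 2t - 9) − 79 = -t^3 + t^2 - 2t - 88 = (t + 4)(-t^2 + 5t - 22).
So |(-t^3 + t^2 - 2t - 9) − 79| = |t + 4|·|-t^2 + 5t - 22|.
Require delta ≤ 1. Then |t + 4| < 1 gives |t| < 5, and by the triangle inequality |-t^2 + 5t - 22| ≤ 5^2 + 5·5 + 22 = 72.
Hence |(-t^3 + t^2 - 2t - 9) − 79| ≤ 72|t + 4| < eps provided |t + 4| < eps/72.
Take delta = min(1, eps/72). Then 0 < |t + 4| < delta gives both |t + 4| < 1 and |t + 4| < eps/72, so |(-t^3 + t^2 - 2t - 9) − 79| < eps.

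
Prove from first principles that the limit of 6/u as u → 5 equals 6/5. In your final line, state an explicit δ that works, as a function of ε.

δ = min(5/2, (25/12)ε)

Fix ε > 0. We seek δ > 0 such that 0 < |u − 5| < δ implies |6/u − (6/5)| < ε.
|6/u − (6/5)| = 6·|5 − u|/(5·|u|) = 6|u − 5|/(5|u|).
Restrict δ ≤ 5/2. Then |u − 5| < 5/2 gives |u| > 5/2, so 5|u| > 25/2.
Then |6/u − (6/5)| < 6|u − 5|/(25/2), which is < ε when |u − 5| < (25/12)ε.
Take δ = min(5/2, (25/12)ε). Then 0 < |u − 5| < δ gives both |u − 5| < 5/2 and |u − 5| < (25/12)ε, so |6/u − (6/5)| < ε.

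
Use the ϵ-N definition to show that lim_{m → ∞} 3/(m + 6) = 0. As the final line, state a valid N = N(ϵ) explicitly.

Suppose ϵ > 0. For m ≥ 1, |3/(m + 6) − 0| = 3/(m + 6) ≤ 3/m.
We need 3/m < ϵ, i.e. m > 3/ϵ.
Take N = 3/ϵ. If m > N then |3/(m + 6)| ≤ 3/m < ϵ.

N = 3/ϵ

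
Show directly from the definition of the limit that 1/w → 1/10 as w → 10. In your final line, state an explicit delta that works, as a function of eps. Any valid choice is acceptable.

Let eps > 0 be given. We seek delta > 0 such that 0 < |w − 10| < delta implies |1/w − (1/10)| < eps.
|1/w − (1/10)| = |10 − w|/(10·|w|) = |w − 10|/(10|w|).
Restrict delta ≤ 5. Then |w − 10| < 5 gives |w| > 5, so 10|w| > 50.
Then |1/w − (1/10)| < |w − 10|/50, which is < eps when |w − 10| < 50eps.
Take delta = min(5, 50eps). Then 0 < |w − 10| < delta gives both |w − 10| < 5 and |w − 10| < 50eps, so |1/w − (1/10)| < eps.

delta = min(5, 50eps)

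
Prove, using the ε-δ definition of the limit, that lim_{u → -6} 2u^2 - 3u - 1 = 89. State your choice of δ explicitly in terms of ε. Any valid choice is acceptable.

Let ε > 0. We want δ > 0 such that 0 < |u + 6| < δ implies |(2u^2 - 3u - 1) − 89| < ε.
(2u^2 - 3u - 1) − 89 = 2u^2 - 3u - 90 = (u + 6)(2u - 15).
So |(2u^2 - 3u - 1) − 89| = |u + 6|·|2u - 15|.
Assume first that |u + 6| < 1, so |u| < 7. Then |2u - 15| ≤ 2·7 + 15 = 29.
Hence |(2u^2 - 3u - 1) − 89| ≤ 29|u + 6| < ε provided |u + 6| < ε/29.
Take δ = min(1, ε/29). Then 0 < |u + 6| < δ gives both |u + 6| < 1 and |u + 6| < ε/29, so |(2u^2 - 3u - 1) − 89| < ε.

δ = min(1, ε/29)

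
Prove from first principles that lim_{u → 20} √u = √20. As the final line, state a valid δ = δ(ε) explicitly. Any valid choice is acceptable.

δ = min(20, √20·ε)

Fix ε > 0. We want δ > 0 such that 0 < |u − 20| < δ implies |√u − √20| < ε.
Multiplying by the conjugate, |√u − √20| = |u − 20|/(√u + √20).
Restrict δ ≤ 20 so that |u − 20| < 20 forces u > 0, and then √u + √20 > √20.
Hence |√u − √20| < |u − 20|/√20, which is < ε once |u − 20| < √20·ε.
Take δ = min(20, √20·ε). If 0 < |u − 20| < δ then u > 0 and |√u − √20| < |u − 20|/√20 < ε.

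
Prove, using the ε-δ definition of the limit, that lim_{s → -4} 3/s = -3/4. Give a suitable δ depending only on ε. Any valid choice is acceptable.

δ = min(2, (8/3)ε)

Let ε > 0. We seek δ > 0 such that 0 < |s + 4| < δ implies |3/s + 3/4| < ε.
|3/s + 3/4| = 3·|-4 − s|/(4·|s|) = 3|s + 4|/(4|s|).
Require δ ≤ 2 so that |s| > 4 − 2 = 2, hence 4|s| > 8.
Then |3/s + 3/4| < 3|s + 4|/8, which is < ε when |s + 4| < (8/3)ε.
Take δ = min(2, (8/3)ε). Then 0 < |s + 4| < δ gives both |s + 4| < 2 and |s + 4| < (8/3)ε, so |3/s + 3/4| < ε.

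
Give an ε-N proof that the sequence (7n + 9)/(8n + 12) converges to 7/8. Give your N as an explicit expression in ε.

Fix ε > 0. For n ≥ 1, |(7n + 9)/(8n + 12) − (7/8)| = |-12|/(8(8n + 12)) = 12/(8(8n + 12)).
Since 8n + 12 ≥ 8n for n ≥ 1, this is ≤ 12/(8·8n) = (3/16)/n.
So |(7n + 9)/(8n + 12) − (7/8)| < ε whenever n > (3/16)/ε.
Take N = (3/16)/ε. If n > N then |(7n + 9)/(8n + 12) − (7/8)| ≤ (3/16)/n < ε.

N = (3/16)/ε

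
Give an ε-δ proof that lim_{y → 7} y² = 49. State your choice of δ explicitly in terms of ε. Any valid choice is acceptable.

Suppose ε > 0. We seek δ > 0 with 0 < |y − 7| < δ ⇒ |y² − 49| < ε.
Factor: y² − 49 = (y − 7)(y + 7), so |y² − 49| = |y − 7|·|y + 7|.
Restrict δ ≤ 1. Then |y − 7| < 1 gives |y| < 8, so by the triangle inequality |y + 7| ≤ 8 + 7 = 15.
Hence |y² − 49| ≤ 15|y − 7|, which is < ε once |y − 7| < ε/15.
Take δ = min(1, ε/15). If 0 < |y − 7| < δ then both bounds hold and |y² − 49| ≤ 15|y − 7| < 15·(ε/15) = ε.

δ = min(1, ε/15)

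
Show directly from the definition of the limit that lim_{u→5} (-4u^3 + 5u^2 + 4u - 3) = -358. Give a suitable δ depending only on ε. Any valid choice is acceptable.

δ = min(2, ε/372)

Let ε > 0. We want δ > 0 such that 0 < |u − 5| < δ implies |(-4u^3 + 5u^2 + 4u - 3) + 358| < ε.
(-4u^3 + 5u^2 + 4u - 3) + 358 = -4u^3 + 5u^2 + 4u + 355 = (u − 5)(-4u^2 - 15u - 71).
So |(-4u^3 + 5u^2 + 4u - 3) + 358| = |u − 5|·|-4u^2 - 15u - 71|.
Assume first that |u − 5| < 2, so |u| < 7. Then |-4u^2 - 15u - 71| ≤ 4·7^2 + 15·7 + 71 = 372.
Hence |(-4u^3 + 5u^2 + 4u - 3) + 358| ≤ 372|u − 5| < ε provided |u − 5| < ε/372.
Choosing δ = min(2, ε/372) ensures both conditions, hence |(-4u^3 + 5u^2 + 4u - 3) + 358| < ε.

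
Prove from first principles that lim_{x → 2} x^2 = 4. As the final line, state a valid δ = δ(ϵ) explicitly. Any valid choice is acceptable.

δ = min(2, ϵ/6)

Let ϵ > 0 be given. We seek δ > 0 with 0 < |x − 2| < δ ⇒ |x^2 − 4| < ϵ.
Factor: x^2 − 4 = (x − 2)(x + 2), so |x^2 − 4| = |x − 2|·|x + 2|.
Restrict δ ≤ 2. Then |x − 2| < 2 gives |x| < 4, so by the triangle inequality |x + 2| ≤ 4 + 2 = 6.
Hence |x^2 − 4| ≤ 6|x − 2|, which is < ϵ once |x − 2| < ϵ/6.
Take δ = min(2, ϵ/6). If 0 < |x − 2| < δ then both bounds hold and |x^2 − 4| ≤ 6|x − 2| < 6·(ϵ/6) = ϵ.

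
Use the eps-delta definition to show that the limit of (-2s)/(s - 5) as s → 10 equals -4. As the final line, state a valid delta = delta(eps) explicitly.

Fix eps > 0. We want delta > 0 with 0 < |s − 10| < delta ⇒ |(-2s)/(s - 5) + 4| < eps.
Combining over a common denominator, (-2s)/(s - 5) + 4 = [(-2s)·5 − (-20)·(s - 5)] / [5·(s - 5)] = 10(s − 10) / (5(s - 5)).
So |(-2s)/(s - 5) + 4| = 10|s − 10| / (5·|s − 5|).
Require delta ≤ 5/2, so |s − 5| ≥ |5| − |s − 10| > 5 − 5/2 = 5/2.
Hence |(-2s)/(s - 5) + 4| < 10|s − 10|/(5·(5/2)) = (4/5)|s − 10|, which is < eps once |s − 10| < (5/4)eps.
Take delta = min(5/2, (5/4)eps). Then 0 < |s − 10| < delta forces both bounds, so |(-2s)/(s - 5) + 4| < eps.

delta = min(5/2, (5/4)eps)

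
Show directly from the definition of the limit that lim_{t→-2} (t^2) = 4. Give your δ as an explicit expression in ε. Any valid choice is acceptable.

Let ε > 0. We seek δ > 0 with 0 < |t + 2| < δ ⇒ |t^2 − 4| < ε.
Factor: t^2 − 4 = (t + 2)(t - 2), so |t^2 − 4| = |t + 2|·|t - 2|.
Impose δ ≤ 1 so that |t| < 3; then |t - 2| ≤ 5.
Hence |t^2 − 4| ≤ 5|t + 2|, which is < ε once |t + 2| < ε/5.
Take δ = min(1, ε/5). If 0 < |t + 2| < δ then both bounds hold and |t^2 − 4| ≤ 5|t + 2| < 5·(ε/5) = ε.

δ = min(1, ε/5)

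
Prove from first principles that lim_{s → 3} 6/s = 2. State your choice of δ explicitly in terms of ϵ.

δ = min(3/2, (3/4)ϵ)

Let ϵ > 0. We seek δ > 0 such that 0 < |s − 3| < δ implies |6/s − 2| < ϵ.
|6/s − 2| = 6·|3 − s|/(3·|s|) = 6|s − 3|/(3|s|).
Require δ ≤ 3/2 so that |s| > 3 − 3/2 = 3/2, hence 3|s| > 9/2.
Then |6/s − 2| < 6|s − 3|/(9/2), which is < ϵ when |s − 3| < (3/4)ϵ.
Take δ = min(3/2, (3/4)ϵ). Then 0 < |s − 3| < δ gives both |s − 3| < 3/2 and |s − 3| < (3/4)ϵ, so |6/s − 2| < ϵ.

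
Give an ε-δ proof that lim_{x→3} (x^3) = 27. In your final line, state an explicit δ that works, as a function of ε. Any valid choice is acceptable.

δ = min(1, ε/37)

Let ε > 0 be given. We seek δ > 0 with 0 < |x − 3| < δ ⇒ |x^3 − 27| < ε.
Factor: x^3 − 27 = (x − 3)(x^2 + 3x + 9), so |x^3 − 27| = |x − 3|·|x^2 + 3x + 9|.
Impose δ ≤ 1 so that |x| < 4; then |x^2 + 3x + 9| ≤ 37.
Hence |x^3 − 27| ≤ 37|x − 3|, which is < ε once |x − 3| < ε/37.
Take δ = min(1, ε/37). If 0 < |x − 3| < δ then both bounds hold and |x^3 − 27| ≤ 37|x − 3| < 37·(ε/37) = ε.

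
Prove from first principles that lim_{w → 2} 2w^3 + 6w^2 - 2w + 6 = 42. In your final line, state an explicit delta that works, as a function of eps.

delta = min(1, eps/66)

Let eps > 0 be given. We want delta > 0 such that 0 < |w − 2| < delta implies |(2w^3 + 6w^2 - 2w + 6) − 42| < eps.
(2w^3 + 6w^2 - 2w + 6) − 42 = 2w^3 + 6w^2 - 2w - 36 = (w − 2)(2w^2 + 10w + 18).
So |(2w^3 + 6w^2 - 2w + 6) − 42| = |w − 2|·|2w^2 + 10w + 18|.
Require delta ≤ 1. Then |w − 2| < 1 gives |w| < 3, and by the triangle inequality |2w^2 + 10w + 18| ≤ 2·3^2 + 10·3 + 18 = 66.
Hence |(2w^3 + 6w^2 - 2w + 6) − 42| ≤ 66|w − 2| < eps provided |w − 2| < eps/66.
Choosing delta = min(1, eps/66) ensures both conditions, hence |(2w^3 + 6w^2 - 2w + 6) − 42| < eps.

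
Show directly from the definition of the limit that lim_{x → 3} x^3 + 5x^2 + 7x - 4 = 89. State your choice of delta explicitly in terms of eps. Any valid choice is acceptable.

delta = min(2, eps/96)

Suppose eps > 0. We want delta > 0 such that 0 < |x − 3| < delta implies |(x^3 + 5x^2 + 7x - 4) − 89| < eps.
(x^3 + 5x^2 + 7x - 4) − 89 = x^3 + 5x^2 + 7x - 93 = (x − 3)(x^2 + 8x + 31).
So |(x^3 + 5x^2 + 7x - 4) − 89| = |x − 3|·|x^2 + 8x + 31|.
Require delta ≤ 2. Then |x − 3| < 2 gives |x| < 5, and by the triangle inequality |x^2 + 8x + 31| ≤ 5^2 + 8·5 + 31 = 96.
Hence |(x^3 + 5x^2 + 7x - 4) − 89| ≤ 96|x − 3| < eps provided |x − 3| < eps/96.
Take delta = min(2, eps/96). Then 0 < |x − 3| < delta gives both |x − 3| < 2 and |x − 3| < eps/96, so |(x^3 + 5x^2 + 7x - 4) − 89| < eps.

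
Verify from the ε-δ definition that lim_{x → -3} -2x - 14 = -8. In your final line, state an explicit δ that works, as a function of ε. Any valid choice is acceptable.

δ = ε/2

Suppose ε > 0. We need δ > 0 so that 0 < |x + 3| < δ implies |(-2x - 14) + 8| < ε.
|(-2x - 14) + 8| = |-2x - 6| = 2|x + 3|.
So 2|x + 3| < ε exactly when |x + 3| < ε/2.
Take δ = ε/2. If 0 < |x + 3| < δ then |(-2x - 14) + 8| = 2|x + 3| < 2·(ε/2) = ε.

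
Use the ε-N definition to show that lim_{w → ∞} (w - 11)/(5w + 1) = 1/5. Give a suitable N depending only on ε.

N = (56/25)/ε

Fix ε > 0. We seek N > 0 such that w > N implies |(w - 11)/(5w + 1) − (1/5)| < ε.
(w - 11)/(5w + 1) − (1/5) = (5(w - 11) − (5w + 1)) / (5(5w + 1)) = -56/(5(5w + 1)).
For w > 0 we have 5w + 1 > 5w, so |(w - 11)/(5w + 1) − (1/5)| = 56/(5(5w + 1)) < 56/(5·5w) = (56/25)/w.
Thus |(w - 11)/(5w + 1) − (1/5)| < ε whenever w > (56/25)/ε.
Take N = (56/25)/ε. If w > N then |(w - 11)/(5w + 1) − (1/5)| < (56/25)/w < ε.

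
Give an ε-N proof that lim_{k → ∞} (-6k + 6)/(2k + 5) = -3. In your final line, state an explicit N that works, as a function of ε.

N = (21/2)/ε

Let ε > 0. For k ≥ 1, |(-6k + 6)/(2k + 5) + 3| = |42|/(2(2k + 5)) = 42/(2(2k + 5)).
Since 2k + 5 ≥ 2k for k ≥ 1, this is ≤ 42/(2·2k) = (21/2)/k.
So |(-6k + 6)/(2k + 5) + 3| < ε whenever k > (21/2)/ε.
Take N = (21/2)/ε. If k > N then |(-6k + 6)/(2k + 5) + 3| ≤ (21/2)/k < ε.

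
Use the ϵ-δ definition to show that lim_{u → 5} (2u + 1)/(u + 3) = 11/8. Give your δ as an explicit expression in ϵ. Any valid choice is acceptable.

Let ϵ > 0 be given. We want δ > 0 with 0 < |u − 5| < δ ⇒ |(2u + 1)/(u + 3) − (11/8)| < ϵ.
Combining over a common denominator, (2u + 1)/(u + 3) − (11/8) = [(2u + 1)·8 − 11·(u + 3)] / [8·(u + 3)] = 5(u − 5) / (8(u + 3)).
So |(2u + 1)/(u + 3) − (11/8)| = 5|u − 5| / (8·|u + 3|).
Restrict δ ≤ 4. Then |u − 5| < 4 gives |u + 3| = |(u − 5) + 8| ≥ 8 − 4 = 4.
Hence |(2u + 1)/(u + 3) − (11/8)| < 5|u − 5|/(8·4) = (5/32)|u − 5|, which is < ϵ once |u − 5| < (32/5)ϵ.
Take δ = min(4, (32/5)ϵ). Then 0 < |u − 5| < δ forces both bounds, so |(2u + 1)/(u + 3) − (11/8)| < ϵ.

δ = min(4, (32/5)ϵ)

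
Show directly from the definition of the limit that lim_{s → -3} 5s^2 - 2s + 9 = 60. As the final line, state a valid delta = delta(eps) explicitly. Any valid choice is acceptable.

delta = min(1, eps/37)

Suppose eps > 0. We want delta > 0 such that 0 < |s + 3| < delta implies |(5s^2 - 2s + 9) − 60| < eps.
(5s^2 - 2s + 9) − 60 = 5s^2 - 2s - 51 = (s + 3)(5s - 17).
So |(5s^2 - 2s + 9) − 60| = |s + 3|·|5s - 17|.
Require delta ≤ 1. Then |s + 3| < 1 gives |s| < 4, and by the triangle inequality |5s - 17| ≤ 5·4 + 17 = 37.
Hence |(5s^2 - 2s + 9) − 60| ≤ 37|s + 3| < eps provided |s + 3| < eps/37.
Choosing delta = min(1, eps/37) ensures both conditions, hence |(5s^2 - 2s + 9) − 60| < eps.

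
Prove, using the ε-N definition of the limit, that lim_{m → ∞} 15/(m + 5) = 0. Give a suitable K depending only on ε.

K = 15/ε

Let ε > 0 be given. For m ≥ 1, |15/(m + 5) − 0| = 15/(m + 5) ≤ 15/m.
We need 15/m < ε, i.e. m > 15/ε.
Take K = 15/ε. If m > K then |15/(m + 5)| ≤ 15/m < ε.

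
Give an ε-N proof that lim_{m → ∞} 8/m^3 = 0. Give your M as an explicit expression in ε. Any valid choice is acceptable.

Fix ε > 0. For m ≥ 1, |8/m^3 − 0| = 8/m^3.
8/m^3 < ε ⇔ m^3 > 8/ε ⇔ m > (8/ε)^{1/3}.
Take M = (8/ε)^{1/3}. Then m > M implies 8/m^3 < ε.

M = (8/ε)^{1/3}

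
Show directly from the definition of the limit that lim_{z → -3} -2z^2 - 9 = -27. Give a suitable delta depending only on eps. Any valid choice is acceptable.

Fix eps > 0. We want delta > 0 such that 0 < |z + 3| < delta implies |(-2z^2 - 9) + 27| < eps.
(-2z^2 - 9) + 27 = -2z^2 + 18 = (z + 3)(-2z + 6).
So |(-2z^2 - 9) + 27| = |z + 3|·|-2z + 6|.
Assume first that |z + 3| < 2, so |z| < 5. Then |-2z + 6| ≤ 2·5 + 6 = 16.
Hence |(-2z^2 - 9) + 27| ≤ 16|z + 3| < eps provided |z + 3| < eps/16.
Take delta = min(2, eps/16). Then 0 < |z + 3| < delta gives both |z + 3| < 2 and |z + 3| < eps/16, so |(-2z^2 - 9) + 27| < eps.

delta = min(2, eps/16)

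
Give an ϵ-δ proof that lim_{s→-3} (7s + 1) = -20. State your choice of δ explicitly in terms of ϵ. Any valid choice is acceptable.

δ = ϵ/7

Let ϵ > 0 be given. We need δ > 0 so that 0 < |s + 3| < δ implies |(7s + 1) + 20| < ϵ.
Since (7s + 1) + 20 = 7(s + 3), we have |(7s + 1) + 20| = 7|s + 3|.
Thus it suffices that |s + 3| < ϵ/7.
Take δ = ϵ/7. If 0 < |s + 3| < δ then |(7s + 1) + 20| = 7|s + 3| < 7·(ϵ/7) = ϵ.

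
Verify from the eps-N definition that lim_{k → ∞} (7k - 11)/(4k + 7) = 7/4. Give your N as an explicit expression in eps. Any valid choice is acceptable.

N = (93/16)/eps

Let eps > 0. For k ≥ 1, |(7k - 11)/(4k + 7) − (7/4)| = |-93|/(4(4k + 7)) = 93/(4(4k + 7)).
Since 4k + 7 ≥ 4k for k ≥ 1, this is ≤ 93/(4·4k) = (93/16)/k.
So |(7k - 11)/(4k + 7) − (7/4)| < eps whenever k > (93/16)/eps.
Take N = (93/16)/eps. If k > N then |(7k - 11)/(4k + 7) − (7/4)| ≤ (93/16)/k < eps.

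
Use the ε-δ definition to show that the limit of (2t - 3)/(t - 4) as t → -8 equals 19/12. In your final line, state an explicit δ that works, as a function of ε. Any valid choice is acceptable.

Fix ε > 0. We want δ > 0 with 0 < |t + 8| < δ ⇒ |(2t - 3)/(t - 4) − (19/12)| < ε.
Combining over a common denominator, (2t - 3)/(t - 4) − (19/12) = [(2t - 3)·(-12) − (-19)·(t - 4)] / [(-12)·(t - 4)] = -5(t + 8) / ((-12)(t - 4)).
So |(2t - 3)/(t - 4) − (19/12)| = 5|t + 8| / (12·|t − 4|).
Require δ ≤ 6, so |t − 4| ≥ |-12| − |t + 8| > 12 − 6 = 6.
Hence |(2t - 3)/(t - 4) − (19/12)| < 5|t + 8|/(12·6) = (5/72)|t + 8|, which is < ε once |t + 8| < (72/5)ε.
Take δ = min(6, (72/5)ε). Then 0 < |t + 8| < δ forces both bounds, so |(2t - 3)/(t - 4) − (19/12)| < ε.

δ = min(6, (72/5)ε)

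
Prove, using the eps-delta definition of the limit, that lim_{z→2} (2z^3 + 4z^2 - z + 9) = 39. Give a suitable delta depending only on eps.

delta = min(1, eps/57)

Suppose eps > 0. We want delta > 0 such that 0 < |z − 2| < delta implies |(2z^3 + 4z^2 - z + 9) − 39| < eps.
(2z^3 + 4z^2 - z + 9) − 39 = 2z^3 + 4z^2 - z - 30 = (z − 2)(2z^2 + 8z + 15).
So |(2z^3 + 4z^2 - z + 9) − 39| = |z − 2|·|2z^2 + 8z + 15|.
Assume first that |z − 2| < 1, so |z| < 3. Then |2z^2 + 8z + 15| ≤ 2·3^2 + 8·3 + 15 = 57.
Hence |(2z^3 + 4z^2 - z + 9) − 39| ≤ 57|z − 2| < eps provided |z − 2| < eps/57.
Take delta = min(1, eps/57). Then 0 < |z − 2| < delta gives both |z − 2| < 1 and |z − 2| < eps/57, so |(2z^3 + 4z^2 - z + 9) − 39| < eps.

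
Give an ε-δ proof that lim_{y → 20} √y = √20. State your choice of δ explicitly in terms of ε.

Suppose ε > 0. We want δ > 0 such that 0 < |y − 20| < δ implies |√y − √20| < ε.
Rationalise: √y − √20 = (y − 20)/(√y + √20), so |√y − √20| = |y − 20|/(√y + √20).
Restrict δ ≤ 20 so that |y − 20| < 20 forces y > 0, and then √y + √20 > √20.
Hence |√y − √20| < |y − 20|/√20, which is < ε once |y − 20| < √20·ε.
Take δ = min(20, √20·ε). If 0 < |y − 20| < δ then y > 0 and |√y − √20| < |y − 20|/√20 < ε.

δ = min(20, √20·ε)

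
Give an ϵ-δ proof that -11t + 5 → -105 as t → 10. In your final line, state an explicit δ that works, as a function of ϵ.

Let ϵ > 0. We need δ > 0 so that 0 < |t − 10| < δ implies |(-11t + 5) + 105| < ϵ.
|(-11t + 5) + 105| = |-11t + 110| = 11|t − 10|.
So 11|t − 10| < ϵ exactly when |t − 10| < ϵ/11.
Choosing δ = ϵ/11 gives |(-11t + 5) + 105| = 11|t − 10| < ϵ whenever |t − 10| < δ.

δ = ϵ/11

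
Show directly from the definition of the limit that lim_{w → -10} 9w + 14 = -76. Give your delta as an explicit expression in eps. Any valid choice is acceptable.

Suppose eps > 0. We need delta > 0 so that 0 < |w + 10| < delta implies |(9w + 14) + 76| < eps.
|(9w + 14) + 76| = |9w + 90| = 9|w + 10|.
Thus it suffices that |w + 10| < eps/9.
Take delta = eps/9. If 0 < |w + 10| < delta then |(9w + 14) + 76| = 9|w + 10| < 9·(eps/9) = eps.

delta = eps/9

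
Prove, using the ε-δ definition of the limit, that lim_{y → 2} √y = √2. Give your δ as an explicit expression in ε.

Let ε > 0 be given. We want δ > 0 such that 0 < |y − 2| < δ implies |√y − √2| < ε.
Multiplying by the conjugate, |√y − √2| = |y − 2|/(√y + √2).
Restrict δ ≤ 2 so that |y − 2| < 2 forces y > 0, and then √y + √2 > √2.
Hence |√y − √2| < |y − 2|/√2, which is < ε once |y − 2| < √2·ε.
Take δ = min(2, √2·ε). If 0 < |y − 2| < δ then y > 0 and |√y − √2| < |y − 2|/√2 < ε.

δ = min(2, √2·ε)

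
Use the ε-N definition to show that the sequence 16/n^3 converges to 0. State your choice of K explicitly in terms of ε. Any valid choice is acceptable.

Let ε > 0. For n ≥ 1, |16/n^3 − 0| = 16/n^3.
16/n^3 < ε ⇔ n^3 > 16/ε ⇔ n > (16/ε)^{1/3}.
Take K = (16/ε)^{1/3}. Then n > K implies 16/n^3 < ε.

K = (16/ε)^{1/3}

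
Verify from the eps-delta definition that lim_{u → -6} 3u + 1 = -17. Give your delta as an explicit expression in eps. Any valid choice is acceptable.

Fix eps > 0. We need delta > 0 so that 0 < |u + 6| < delta implies |(3u + 1) + 17| < eps.
|(3u + 1) + 17| = |3u + 18| = 3|u + 6|.
Thus it suffices that |u + 6| < eps/3.
Take delta = eps/3. If 0 < |u + 6| < delta then |(3u + 1) + 17| = 3|u + 6| < 3·(eps/3) = eps.

delta = eps/3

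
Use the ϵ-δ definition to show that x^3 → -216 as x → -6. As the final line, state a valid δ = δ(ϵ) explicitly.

Let ϵ > 0. We seek δ > 0 with 0 < |x + 6| < δ ⇒ |x^3 + 216| < ϵ.
Factor: x^3 + 216 = (x + 6)(x^2 - 6x + 36), so |x^3 + 216| = |x + 6|·|x^2 - 6x + 36|.
Restrict δ ≤ 1. Then |x + 6| < 1 gives |x| < 7, so by the triangle inequality |x^2 - 6x + 36| ≤ 7^2 + 6·7 + 36 = 127.
Hence |x^3 + 216| ≤ 127|x + 6|, which is < ϵ once |x + 6| < ϵ/127.
Take δ = min(1, ϵ/127). If 0 < |x + 6| < δ then both bounds hold and |x^3 + 216| ≤ 127|x + 6| < 127·(ϵ/127) = ϵ.

δ = min(1, ϵ/127)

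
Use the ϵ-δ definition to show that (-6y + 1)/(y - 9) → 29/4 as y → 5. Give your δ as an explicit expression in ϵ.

δ = min(2, (8/53)ϵ)

Fix ϵ > 0. We want δ > 0 with 0 < |y − 5| < δ ⇒ |(-6y + 1)/(y - 9) − (29/4)| < ϵ.
Combining over a common denominator, (-6y + 1)/(y - 9) − (29/4) = [(-6y + 1)·(-4) − (-29)·(y - 9)] / [(-4)·(y - 9)] = 53(y − 5) / ((-4)(y - 9)).
So |(-6y + 1)/(y - 9) − (29/4)| = 53|y − 5| / (4·|y − 9|).
Restrict δ ≤ 2. Then |y − 5| < 2 gives |y − 9| = |(y − 5) + (-4)| ≥ 4 − 2 = 2.
Hence |(-6y + 1)/(y - 9) − (29/4)| < 53|y − 5|/(4·2) = (53/8)|y − 5|, which is < ϵ once |y − 5| < (8/53)ϵ.
Take δ = min(2, (8/53)ϵ). Then 0 < |y − 5| < δ forces both bounds, so |(-6y + 1)/(y - 9) − (29/4)| < ϵ.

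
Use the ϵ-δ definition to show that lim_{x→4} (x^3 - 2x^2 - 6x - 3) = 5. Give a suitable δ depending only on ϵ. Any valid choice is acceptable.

Let ϵ > 0 be given. We want δ > 0 such that 0 < |x − 4| < δ implies |(x^3 - 2x^2 - 6x - 3) − 5| < ϵ.
(x^3 - 2x^2 - 6x - 3) − 5 = x^3 - 2x^2 - 6x - 8 = (x − 4)(x^2 + 2x + 2).
So |(x^3 - 2x^2 - 6x - 3) − 5| = |x − 4|·|x^2 + 2x + 2|.
Assume first that |x − 4| < 2, so |x| < 6. Then |x^2 + 2x + 2| ≤ 6^2 + 2·6 + 2 = 50.
Hence |(x^3 - 2x^2 - 6x - 3) − 5| ≤ 50|x − 4| < ϵ provided |x − 4| < ϵ/50.
Take δ = min(2, ϵ/50). Then 0 < |x − 4| < δ gives both |x − 4| < 2 and |x − 4| < ϵ/50, so |(x^3 - 2x^2 - 6x - 3) − 5| < ϵ.

δ = min(2, ϵ/50)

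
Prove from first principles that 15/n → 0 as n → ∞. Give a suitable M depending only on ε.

Let ε > 0 be given. For n ≥ 1, |15/n − 0| = 15/(n) ≤ 15/n.
We need 15/n < ε, i.e. n > 15/ε.
Take M = 15/ε. If n > M then |15/n| ≤ 15/n < ε.

M = 15/ε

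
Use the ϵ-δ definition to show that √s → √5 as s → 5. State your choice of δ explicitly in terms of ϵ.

Let ϵ > 0 be given. We want δ > 0 such that 0 < |s − 5| < δ implies |√s − √5| < ϵ.
Rationalise: √s − √5 = (s − 5)/(√s + √5), so |√s − √5| = |s − 5|/(√s + √5).
Restrict δ ≤ 5 so that |s − 5| < 5 forces s > 0, and then √s + √5 > √5.
Hence |√s − √5| < |s − 5|/√5, which is < ϵ once |s − 5| < √5·ϵ.
Take δ = min(5, √5·ϵ). If 0 < |s − 5| < δ then s > 0 and |√s − √5| < |s − 5|/√5 < ϵ.

δ = min(5, √5·ϵ)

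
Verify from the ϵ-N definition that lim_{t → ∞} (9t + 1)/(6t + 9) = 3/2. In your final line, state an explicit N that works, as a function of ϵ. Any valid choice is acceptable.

Let ϵ > 0. We seek N > 0 such that t > N implies |(9t + 1)/(6t + 9) − (3/2)| < ϵ.
(9t + 1)/(6t + 9) − (3/2) = (6(9t + 1) − 9(6t + 9)) / (6(6t + 9)) = -75/(6(6t + 9)).
For t > 0 we have 6t + 9 > 6t, so |(9t + 1)/(6t + 9) − (3/2)| = 75/(6(6t + 9)) < 75/(6·6t) = (25/12)/t.
Thus |(9t + 1)/(6t + 9) − (3/2)| < ϵ whenever t > (25/12)/ϵ.
Take N = (25/12)/ϵ. If t > N then |(9t + 1)/(6t + 9) − (3/2)| < (25/12)/t < ϵ.

N = (25/12)/ϵ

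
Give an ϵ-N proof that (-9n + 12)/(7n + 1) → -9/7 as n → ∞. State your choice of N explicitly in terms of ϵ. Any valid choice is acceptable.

Let ϵ > 0 be given. For n ≥ 1, |(-9n + 12)/(7n + 1) + 9/7| = |93|/(7(7n + 1)) = 93/(7(7n + 1)).
Since 7n + 1 ≥ 7n for n ≥ 1, this is ≤ 93/(7·7n) = (93/49)/n.
So |(-9n + 12)/(7n + 1) + 9/7| < ϵ whenever n > (93/49)/ϵ.
Take N = (93/49)/ϵ. If n > N then |(-9n + 12)/(7n + 1) + 9/7| ≤ (93/49)/n < ϵ.

N = (93/49)/ϵ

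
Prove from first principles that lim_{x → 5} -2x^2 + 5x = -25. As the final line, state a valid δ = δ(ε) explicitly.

δ = min(2, ε/19)

Fix ε > 0. We want δ > 0 such that 0 < |x − 5| < δ implies |(-2x^2 + 5x) + 25| < ε.
(-2x^2 + 5x) + 25 = -2x^2 + 5x + 25 = (x − 5)(-2x - 5).
So |(-2x^2 + 5x) + 25| = |x − 5|·|-2x - 5|.
Assume first that |x − 5| < 2, so |x| < 7. Then |-2x - 5| ≤ 2·7 + 5 = 19.
Hence |(-2x^2 + 5x) + 25| ≤ 19|x − 5| < ε provided |x − 5| < ε/19.
Choosing δ = min(2, ε/19) ensures both conditions, hence |(-2x^2 + 5x) + 25| < ε.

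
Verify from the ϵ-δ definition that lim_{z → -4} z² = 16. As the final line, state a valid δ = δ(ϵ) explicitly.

Let ϵ > 0. We seek δ > 0 with 0 < |z + 4| < δ ⇒ |z² − 16| < ϵ.
Factor: z² − 16 = (z + 4)(z - 4), so |z² − 16| = |z + 4|·|z - 4|.
Impose δ ≤ 1 so that |z| < 5; then |z - 4| ≤ 9.
Hence |z² − 16| ≤ 9|z + 4|, which is < ϵ once |z + 4| < ϵ/9.
Take δ = min(1, ϵ/9). If 0 < |z + 4| < δ then both bounds hold and |z² − 16| ≤ 9|z + 4| < 9·(ϵ/9) = ϵ.

δ = min(1, ϵ/9)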